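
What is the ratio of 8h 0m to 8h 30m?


Duration 1: 480 minutes
Duration 2: 510 minutes
Ratio = 480:510
GCD = 30
Simplified = 16:17
As a decimal: 16/17 ≈ 0.94

16:17 (0.94)


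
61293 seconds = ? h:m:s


17h 1m 33s

Hours: 61293 ÷ 3600 = 17 remainder 93
Minutes: 93 ÷ 60 = 1 remainder 33
Seconds: 33


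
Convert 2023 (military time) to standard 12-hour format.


8:23 PM

Hour: 20
20 - 12 = 8 → PM


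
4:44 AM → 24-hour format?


04:44

Input: 4:44 AM
AM hour stays: 4


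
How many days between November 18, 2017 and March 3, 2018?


105 days

From November 18, 2017 to March 3, 2018
Rest of November 2017: 30 - 18 = 12
Full months: December 31, January 31, February 2018 28
Days into March 2018: 3
Total = 12 + 31 + 31 + 28 + 3 = 105 days


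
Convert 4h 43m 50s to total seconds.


17030 seconds

Hours: 4 × 3600 = 14400
Minutes: 43 × 60 = 2580
Seconds: 50
Total = 14400 + 2580 + 50 = 17030


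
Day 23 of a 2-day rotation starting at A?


Shift A

Shifts: A, B
Start: A (index 0)
Day 23: (0 + 23 - 1) mod 2
= 22 mod 2
= 0
Index 0 → shift A


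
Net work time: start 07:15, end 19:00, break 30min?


Total time = (19×60+0) - (7×60+15)
= 1140 - 435 = 705 min
Minus break: 705 - 30 = 675 min
= 11h 15m

11h 15m (675 minutes)


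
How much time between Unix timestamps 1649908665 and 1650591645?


Difference = 1650591645 - 1649908665 = 682980 seconds
In hours: 682980 / 3600 ≈ 189.7
In days: 682980 / 86400 ≈ 7.90

682980 seconds (189.7 hours / 7.90 days)


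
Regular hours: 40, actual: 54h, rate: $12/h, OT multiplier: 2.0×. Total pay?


Regular: 40h × $12 = $480.00
Overtime: 54 - 40 = 14h
OT pay: 14h × $12 × 2.0 = $336.00
Total = $480.00 + $336.00 = $816.00

$816.00


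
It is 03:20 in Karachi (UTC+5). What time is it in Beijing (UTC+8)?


Time difference = UTC+8 - UTC+5 = +3 hours
New hour = (3 + 3) mod 24
= 6 mod 24 = 6
Minutes unchanged → 06:20

06:20


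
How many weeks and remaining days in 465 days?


Weeks: 465 ÷ 7 = 66 remainder 3

66 weeks 3 days


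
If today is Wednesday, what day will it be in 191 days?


Start: Wednesday (index 2)
(2 + 191) mod 7
= 193 mod 7
= 4
Index 4 → Friday

Friday


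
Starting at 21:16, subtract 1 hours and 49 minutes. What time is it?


19:27

Start: 1276 minutes from midnight
Subtract: 109 minutes
Remaining: 1276 - 109 = 1167
Hours: 19, Minutes: 27


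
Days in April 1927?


Month: April (month 4)
April has 30 days

30 days


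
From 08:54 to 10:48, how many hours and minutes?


1h 54m

End time in minutes: 10×60 + 48 = 648
Start time in minutes: 8×60 + 54 = 534
Difference = 648 - 534 = 114 minutes
= 1 hours 54 minutes


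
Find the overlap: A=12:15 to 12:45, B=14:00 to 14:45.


Meeting A: 735-765 (in minutes from midnight)
Meeting B: 840-885
Overlap start = max(735, 840) = 840
Overlap end = min(765, 885) = 765
Overlap = max(0, 765 - 840) = 0 min

0 minutes


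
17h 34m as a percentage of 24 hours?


Total minutes: 17×60 + 34 = 1054
Day = 24×60 = 1440 minutes
Fraction = 1054/1440 ≈ 0.7319
As a percentage: 1054/1440 × 100 ≈ 73.19%

0.7319 (73.19%)


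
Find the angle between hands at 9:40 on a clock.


50.0°

Hour hand = 9×30 + 40×0.5 = 290.0°
Minute hand = 40×6 = 240°
Difference = |290.0 - 240| = 50.0°


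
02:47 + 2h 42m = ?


Start: 167 minutes from midnight
Add: 162 minutes
Total: 329 minutes
Hours: 329 ÷ 60 = 5 remainder 29

05:29


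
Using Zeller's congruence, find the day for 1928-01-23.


Zeller's congruence:
q=23, m=13, k=27, j=19
h = (23 + ⌊13×14/5⌋ + 27 + ⌊27/4⌋ + ⌊19/4⌋ - 2×19) mod 7
= (23 + 36 + 27 + 6 + 4 - 38) mod 7
= 58 mod 7 = 2
h=2 → Monday

Monday


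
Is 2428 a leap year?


Rules: divisible by 4 AND (not by 100 OR by 400)
2428 ÷ 4 = 607 exactly → divisible by 4
2428 ÷ 100 = 24 remainder 28 → not divisible by 100
Divisible by 4 but not by 100 → leap year

Yes


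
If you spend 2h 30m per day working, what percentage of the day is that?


Time: 150 minutes
Day: 1440 minutes
Percentage = (150/1440) × 100 ≈ 10.4%

10.4%


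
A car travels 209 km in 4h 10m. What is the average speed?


50.2 km/h

Distance: 209 km
Time: 4h 10m = 250 min = 250/60 = 25/6 hours
Speed = 209 ÷ (25/6) = 209 × 6 / 25 = 1254/25 ≈ 50.2 km/h


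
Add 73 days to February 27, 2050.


Start: February 27, 2050
Add 73 days
February 27 → March 1: 28 - 27 + 1 = 2 days (73 - 2 = 71 left)
March 1 → April 1: 31 - 1 + 1 = 31 days (71 - 31 = 40 left)
April 1 → May 1: 30 - 1 + 1 = 30 days (40 - 30 = 10 left)
May 1 + 10 = May 11, 2050

May 11, 2050


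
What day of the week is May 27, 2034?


Saturday

Zeller's congruence:
q=27, m=5, k=34, j=20
h = (27 + ⌊13×6/5⌋ + 34 + ⌊34/4⌋ + ⌊20/4⌋ - 2×20) mod 7
= (27 + 15 + 34 + 8 + 5 - 40) mod 7
= 49 mod 7 = 0
h=0 → Saturday


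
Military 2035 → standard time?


8:35 PM

Hour: 20
20 - 12 = 8 → PM


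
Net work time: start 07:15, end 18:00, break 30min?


10h 15m (615 minutes)

Total time = (18×60+0) - (7×60+15)
= 1080 - 435 = 645 min
Minus break: 645 - 30 = 615 min
= 10h 15m


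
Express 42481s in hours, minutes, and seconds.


11h 48m 1s

Hours: 42481 ÷ 3600 = 11 remainder 2881
Minutes: 2881 ÷ 60 = 48 remainder 1
Seconds: 1


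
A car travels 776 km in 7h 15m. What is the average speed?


107.0 km/h

Distance: 776 km
Time: 7h 15m = 435 min = 435/60 = 29/4 hours
Speed = 776 ÷ (29/4) = 776 × 4 / 29 = 3104/29 ≈ 107.0 km/h


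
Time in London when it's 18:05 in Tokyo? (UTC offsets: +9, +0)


Time difference = UTC+0 - UTC+9 = -9 hours
New hour = (18 -9) mod 24
= 9 mod 24 = 9
Minutes unchanged → 09:05

09:05


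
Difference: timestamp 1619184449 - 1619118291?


66158 seconds (18.4 hours / 0.77 days)

Difference = 1619184449 - 1619118291 = 66158 seconds
In hours: 66158 / 3600 ≈ 18.4
In days: 66158 / 86400 ≈ 0.77


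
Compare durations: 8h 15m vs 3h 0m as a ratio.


Duration 1: 495 minutes
Duration 2: 180 minutes
Ratio = 495:180
GCD = 45
Simplified = 11:4
As a decimal: 11/4 = 2.75

11:4 (2.75)


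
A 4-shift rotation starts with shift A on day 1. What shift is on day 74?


Shifts: A, B, C, D
Start: A (index 0)
Day 74: (0 + 74 - 1) mod 4
= 73 mod 4
= 1
Index 1 → shift B

Shift B


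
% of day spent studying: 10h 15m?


42.7%

Time: 615 minutes
Day: 1440 minutes
Percentage = (615/1440) × 100 ≈ 42.7%


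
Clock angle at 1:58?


71.0°

Hour hand = 1×30 + 58×0.5 = 59.0°
Minute hand = 58×6 = 348°
Difference = |59.0 - 348| = 289.0°
Since > 180°: 360 - 289.0 = 71.0°


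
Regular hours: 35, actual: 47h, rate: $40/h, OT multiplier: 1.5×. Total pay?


$2120.00

Regular: 35h × $40 = $1400.00
Overtime: 47 - 35 = 12h
OT pay: 12h × $40 × 1.5 = $720.00
Total = $1400.00 + $720.00 = $2120.00


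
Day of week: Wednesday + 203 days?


Start: Wednesday (index 2)
(2 + 203) mod 7
= 205 mod 7
= 2
Index 2 → Wednesday

Wednesday


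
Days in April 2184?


Month: April (month 4)
April has 30 days

30 days


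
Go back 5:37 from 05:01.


Start: 301 minutes from midnight
Subtract: 337 minutes
Remaining: 301 - 337 = -36
Negative → add 24×60 = 1404
Hours: 23, Minutes: 24

23:24


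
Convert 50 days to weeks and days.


Weeks: 50 ÷ 7 = 7 remainder 1

7 weeks 1 days


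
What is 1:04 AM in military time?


01:04

Input: 1:04 AM
AM hour stays: 1


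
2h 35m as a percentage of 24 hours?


0.1076 (10.76%)

Total minutes: 2×60 + 35 = 155
Day = 24×60 = 1440 minutes
Fraction = 155/1440 ≈ 0.1076
As a percentage: 155/1440 × 100 ≈ 10.76%


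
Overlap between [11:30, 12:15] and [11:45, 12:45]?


Meeting A: 690-735 (in minutes from midnight)
Meeting B: 705-765
Overlap start = max(690, 705) = 705
Overlap end = min(735, 765) = 735
Overlap = max(0, 735 - 705) = 30 min

30 minutes


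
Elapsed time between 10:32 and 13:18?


End time in minutes: 13×60 + 18 = 798
Start time in minutes: 10×60 + 32 = 632
Difference = 798 - 632 = 166 minutes
= 2 hours 46 minutes

2h 46m


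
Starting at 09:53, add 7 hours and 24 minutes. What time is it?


Start: 593 minutes from midnight
Add: 444 minutes
Total: 1037 minutes
Hours: 1037 ÷ 60 = 17 remainder 17

17:17


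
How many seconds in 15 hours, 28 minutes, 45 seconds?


55725 seconds

Hours: 15 × 3600 = 54000
Minutes: 28 × 60 = 1680
Seconds: 45
Total = 54000 + 1680 + 45 = 55725


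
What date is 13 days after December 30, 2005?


January 12, 2006

Start: December 30, 2005
Add 13 days
December 30 → January 1: 31 - 30 + 1 = 2 days (13 - 2 = 11 left)
January 1 + 11 = January 12, 2006


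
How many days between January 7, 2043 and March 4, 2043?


From January 7, 2043 to March 4, 2043
Rest of January 2043: 31 - 7 = 24
Full months: February 2043 28
Days into March 2043: 4
Total = 24 + 28 + 4 = 56 days

56 days


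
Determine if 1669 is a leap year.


No

Rules: divisible by 4 AND (not by 100 OR by 400)
1669 ÷ 4 = 417 remainder 1 → not divisible by 4
Not divisible by 4 → not a leap year


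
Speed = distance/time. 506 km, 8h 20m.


Distance: 506 km
Time: 8h 20m = 500 min = 500/60 = 25/3 hours
Speed = 506 ÷ (25/3) = 506 × 3 / 25 = 1518/25 ≈ 60.7 km/h

60.7 km/h


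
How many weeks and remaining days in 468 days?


66 weeks 6 days

Weeks: 468 ÷ 7 = 66 remainder 6


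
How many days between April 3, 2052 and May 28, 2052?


55 days

From April 3, 2052 to May 28, 2052
Rest of April 2052: 30 - 3 = 27
Days into May 2052: 28
Total = 27 + 28 = 55 days


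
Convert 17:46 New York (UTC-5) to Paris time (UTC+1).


Time difference = UTC+1 - UTC-5 = +6 hours
New hour = (17 + 6) mod 24
= 23 mod 24 = 23
Minutes unchanged → 23:46

23:46


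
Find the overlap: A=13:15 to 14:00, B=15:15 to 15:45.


Meeting A: 795-840 (in minutes from midnight)
Meeting B: 915-945
Overlap start = max(795, 915) = 915
Overlap end = min(840, 945) = 840
Overlap = max(0, 840 - 915) = 0 min

0 minutes


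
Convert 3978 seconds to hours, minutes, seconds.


Hours: 3978 ÷ 3600 = 1 remainder 378
Minutes: 378 ÷ 60 = 6 remainder 18
Seconds: 18

1h 6m 18s


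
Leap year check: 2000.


Yes

Rules: divisible by 4 AND (not by 100 OR by 400)
2000 ÷ 4 = 500 exactly → divisible by 4
2000 ÷ 100 = 20 exactly → divisible by 100
2000 ÷ 400 = 5 exactly → divisible by 400
Divisible by 400 → leap year


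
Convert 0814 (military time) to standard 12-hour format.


Hour: 8
8 < 12 → AM

8:14 AM


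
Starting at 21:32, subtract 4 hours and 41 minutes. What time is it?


16:51

Start: 1292 minutes from midnight
Subtract: 281 minutes
Remaining: 1292 - 281 = 1011
Hours: 16, Minutes: 51


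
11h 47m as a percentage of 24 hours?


0.4910 (49.10%)

Total minutes: 11×60 + 47 = 707
Day = 24×60 = 1440 minutes
Fraction = 707/1440 ≈ 0.4910
As a percentage: 707/1440 × 100 ≈ 49.10%


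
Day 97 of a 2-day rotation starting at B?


Shift B

Shifts: A, B
Start: B (index 1)
Day 97: (1 + 97 - 1) mod 2
= 97 mod 2
= 1
Index 1 → shift B


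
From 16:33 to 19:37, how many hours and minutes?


End time in minutes: 19×60 + 37 = 1177
Start time in minutes: 16×60 + 33 = 993
Difference = 1177 - 993 = 184 minutes
= 3 hours 4 minutes

3h 4m


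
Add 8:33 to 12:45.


Start: 765 minutes from midnight
Add: 513 minutes
Total: 1278 minutes
Hours: 1278 ÷ 60 = 21 remainder 18

21:18


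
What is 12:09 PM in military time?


Input: 12:09 PM
12 PM → 12 (noon)

12:09


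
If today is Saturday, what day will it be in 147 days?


Start: Saturday (index 5)
(5 + 147) mod 7
= 152 mod 7
= 5
Index 5 → Saturday

Saturday


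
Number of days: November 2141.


Month: November (month 11)
November has 30 days

30 days


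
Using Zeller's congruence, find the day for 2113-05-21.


Sunday

Zeller's congruence:
q=21, m=5, k=13, j=21
h = (21 + ⌊13×6/5⌋ + 13 + ⌊13/4⌋ + ⌊21/4⌋ - 2×21) mod 7
= (21 + 15 + 13 + 3 + 5 - 42) mod 7
= 15 mod 7 = 1
h=1 → Sunday


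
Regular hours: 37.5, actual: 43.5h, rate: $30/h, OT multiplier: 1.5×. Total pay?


$1395.00

Regular: 37.5h × $30 = $1125.00
Overtime: 43.5 - 37.5 = 6.0h
OT pay: 6.0h × $30 × 1.5 = $270.00
Total = $1125.00 + $270.00 = $1395.00


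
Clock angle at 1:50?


115.0°

Hour hand = 1×30 + 50×0.5 = 55.0°
Minute hand = 50×6 = 300°
Difference = |55.0 - 300| = 245.0°
Since > 180°: 360 - 245.0 = 115.0°


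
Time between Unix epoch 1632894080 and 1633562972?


668892 seconds (185.8 hours / 7.74 days)

Difference = 1633562972 - 1632894080 = 668892 seconds
In hours: 668892 / 3600 ≈ 185.8
In days: 668892 / 86400 ≈ 7.74


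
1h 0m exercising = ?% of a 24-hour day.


4.2%

Time: 60 minutes
Day: 1440 minutes
Percentage = (60/1440) × 100 ≈ 4.2%


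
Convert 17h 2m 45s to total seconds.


Hours: 17 × 3600 = 61200
Minutes: 2 × 60 = 120
Seconds: 45
Total = 61200 + 120 + 45 = 61365

61365 seconds


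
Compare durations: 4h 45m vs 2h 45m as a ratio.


Duration 1: 285 minutes
Duration 2: 165 minutes
Ratio = 285:165
GCD = 15
Simplified = 19:11
As a decimal: 19/11 ≈ 1.73

19:11 (1.73)


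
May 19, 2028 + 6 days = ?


Start: May 19, 2028
Add 6 days
May 19 + 6 = May 25, 2028

May 25, 2028


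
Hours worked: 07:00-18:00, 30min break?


10h 30m (630 minutes)

Total time = (18×60+0) - (7×60+0)
= 1080 - 420 = 660 min
Minus break: 660 - 30 = 630 min
= 10h 30m


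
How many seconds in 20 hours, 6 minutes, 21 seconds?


Hours: 20 × 3600 = 72000
Minutes: 6 × 60 = 360
Seconds: 21
Total = 72000 + 360 + 21 = 72381

72381 seconds


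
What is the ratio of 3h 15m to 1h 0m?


Duration 1: 195 minutes
Duration 2: 60 minutes
Ratio = 195:60
GCD = 15
Simplified = 13:4
As a decimal: 13/4 = 3.25

13:4 (3.25)


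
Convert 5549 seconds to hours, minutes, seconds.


1h 32m 29s

Hours: 5549 ÷ 3600 = 1 remainder 1949
Minutes: 1949 ÷ 60 = 32 remainder 29
Seconds: 29


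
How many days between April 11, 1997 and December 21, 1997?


From April 11, 1997 to December 21, 1997
Rest of April 1997: 30 - 11 = 19
Full months: May 31, June 30, July 31, August 31, September 30, October 31, November 30
Days into December 1997: 21
Total = 19 + 31 + 30 + 31 + 31 + 30 + 31 + 30 + 21 = 254 days

254 days


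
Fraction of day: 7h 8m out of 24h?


0.2972 (29.72%)

Total minutes: 7×60 + 8 = 428
Day = 24×60 = 1440 minutes
Fraction = 428/1440 ≈ 0.2972
As a percentage: 428/1440 × 100 ≈ 29.72%


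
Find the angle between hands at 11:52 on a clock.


Hour hand = 11×30 + 52×0.5 = 356.0°
Minute hand = 52×6 = 312°
Difference = |356.0 - 312| = 44.0°

44.0°


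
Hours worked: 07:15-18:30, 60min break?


Total time = (18×60+30) - (7×60+15)
= 1110 - 435 = 675 min
Minus break: 675 - 60 = 615 min
= 10h 15m

10h 15m (615 minutes)


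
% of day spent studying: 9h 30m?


39.6%

Time: 570 minutes
Day: 1440 minutes
Percentage = (570/1440) × 100 ≈ 39.6%


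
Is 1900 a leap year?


No

Rules: divisible by 4 AND (not by 100 OR by 400)
1900 ÷ 4 = 475 exactly → divisible by 4
1900 ÷ 100 = 19 exactly → divisible by 100
1900 ÷ 400 = 4 remainder 300 → not divisible by 400
Divisible by 100 but not by 400 → not a leap year


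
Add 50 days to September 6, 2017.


October 26, 2017

Start: September 6, 2017
Add 50 days
September 6 → October 1: 30 - 6 + 1 = 25 days (50 - 25 = 25 left)
October 1 + 25 = October 26, 2017


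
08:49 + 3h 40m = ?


Start: 529 minutes from midnight
Add: 220 minutes
Total: 749 minutes
Hours: 749 ÷ 60 = 12 remainder 29

12:29


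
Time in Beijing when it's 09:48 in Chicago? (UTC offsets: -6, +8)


23:48

Time difference = UTC+8 - UTC-6 = +14 hours
New hour = (9 + 14) mod 24
= 23 mod 24 = 23
Minutes unchanged → 23:48


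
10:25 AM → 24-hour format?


10:25

Input: 10:25 AM
AM hour stays: 10


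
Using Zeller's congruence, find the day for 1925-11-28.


Zeller's congruence:
q=28, m=11, k=25, j=19
h = (28 + ⌊13×12/5⌋ + 25 + ⌊25/4⌋ + ⌊19/4⌋ - 2×19) mod 7
= (28 + 31 + 25 + 6 + 4 - 38) mod 7
= 56 mod 7 = 0
h=0 → Saturday

Saturday


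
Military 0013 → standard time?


Hour: 0
0 → 12 AM (midnight)

12:13 AM


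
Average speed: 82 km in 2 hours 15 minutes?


36.4 km/h

Distance: 82 km
Time: 2h 15m = 135 min = 135/60 = 9/4 hours
Speed = 82 ÷ (9/4) = 82 × 4 / 9 = 328/9 ≈ 36.4 km/h


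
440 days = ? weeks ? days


62 weeks 6 days

Weeks: 440 ÷ 7 = 62 remainder 6


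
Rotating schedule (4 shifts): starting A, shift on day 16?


Shifts: A, B, C, D
Start: A (index 0)
Day 16: (0 + 16 - 1) mod 4
= 15 mod 4
= 3
Index 3 → shift D

Shift D


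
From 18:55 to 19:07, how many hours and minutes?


0h 12m

End time in minutes: 19×60 + 7 = 1147
Start time in minutes: 18×60 + 55 = 1135
Difference = 1147 - 1135 = 12 minutes
= 0 hours 12 minutes


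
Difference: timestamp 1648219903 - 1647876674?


Difference = 1648219903 - 1647876674 = 343229 seconds
In hours: 343229 / 3600 ≈ 95.3
In days: 343229 / 86400 ≈ 3.97

343229 seconds (95.3 hours / 3.97 days)


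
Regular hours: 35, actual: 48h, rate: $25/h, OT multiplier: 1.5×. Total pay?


Regular: 35h × $25 = $875.00
Overtime: 48 - 35 = 13h
OT pay: 13h × $25 × 1.5 = $487.50
Total = $875.00 + $487.50 = $1362.50

$1362.50


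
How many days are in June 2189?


30 days

Month: June (month 6)
June has 30 days


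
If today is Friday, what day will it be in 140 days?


Start: Friday (index 4)
(4 + 140) mod 7
= 144 mod 7
= 4
Index 4 → Friday

Friday


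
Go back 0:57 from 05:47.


04:50

Start: 347 minutes from midnight
Subtract: 57 minutes
Remaining: 347 - 57 = 290
Hours: 4, Minutes: 50


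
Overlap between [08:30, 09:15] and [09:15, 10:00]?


0 minutes

Meeting A: 510-555 (in minutes from midnight)
Meeting B: 555-600
Overlap start = max(510, 555) = 555
Overlap end = min(555, 600) = 555
Overlap = max(0, 555 - 555) = 0 min


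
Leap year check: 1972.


Rules: divisible by 4 AND (not by 100 OR by 400)
1972 ÷ 4 = 493 exactly → divisible by 4
1972 ÷ 100 = 19 remainder 72 → not divisible by 100
Divisible by 4 but not by 100 → leap year

Yes


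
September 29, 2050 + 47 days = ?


Start: September 29, 2050
Add 47 days
September 29 → October 1: 30 - 29 + 1 = 2 days (47 - 2 = 45 left)
October 1 → November 1: 31 - 1 + 1 = 31 days (45 - 31 = 14 left)
November 1 + 14 = November 15, 2050

November 15, 2050


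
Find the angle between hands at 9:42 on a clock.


39.0°

Hour hand = 9×30 + 42×0.5 = 291.0°
Minute hand = 42×6 = 252°
Difference = |291.0 - 252| = 39.0°


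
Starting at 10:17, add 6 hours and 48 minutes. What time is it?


17:05

Start: 617 minutes from midnight
Add: 408 minutes
Total: 1025 minutes
Hours: 1025 ÷ 60 = 17 remainder 5


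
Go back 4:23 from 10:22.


Start: 622 minutes from midnight
Subtract: 263 minutes
Remaining: 622 - 263 = 359
Hours: 5, Minutes: 59

05:59


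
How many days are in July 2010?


Month: July (month 7)
July has 31 days

31 days


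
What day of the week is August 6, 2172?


Thursday

Zeller's congruence:
q=6, m=8, k=72, j=21
h = (6 + ⌊13×9/5⌋ + 72 + ⌊72/4⌋ + ⌊21/4⌋ - 2×21) mod 7
= (6 + 23 + 72 + 18 + 5 - 42) mod 7
= 82 mod 7 = 5
h=5 → Thursday


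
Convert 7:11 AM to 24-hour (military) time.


Input: 7:11 AM
AM hour stays: 7

07:11


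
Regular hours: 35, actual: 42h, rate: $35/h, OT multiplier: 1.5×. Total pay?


Regular: 35h × $35 = $1225.00
Overtime: 42 - 35 = 7h
OT pay: 7h × $35 × 1.5 = $367.50
Total = $1225.00 + $367.50 = $1592.50

$1592.50


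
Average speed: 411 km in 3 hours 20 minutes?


Distance: 411 km
Time: 3h 20m = 200 min = 200/60 = 10/3 hours
Speed = 411 ÷ (10/3) = 411 × 3 / 10 = 1233/10 = 123.3 km/h

123.3 km/h


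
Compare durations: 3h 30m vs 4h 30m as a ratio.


Duration 1: 210 minutes
Duration 2: 270 minutes
Ratio = 210:270
GCD = 30
Simplified = 7:9
As a decimal: 7/9 ≈ 0.78

7:9 (0.78)


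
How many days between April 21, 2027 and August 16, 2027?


117 days

From April 21, 2027 to August 16, 2027
Rest of April 2027: 30 - 21 = 9
Full months: May 31, June 30, July 31
Days into August 2027: 16
Total = 9 + 31 + 30 + 31 + 16 = 117 days


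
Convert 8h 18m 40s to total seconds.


Hours: 8 × 3600 = 28800
Minutes: 18 × 60 = 1080
Seconds: 40
Total = 28800 + 1080 + 40 = 29920

29920 seconds


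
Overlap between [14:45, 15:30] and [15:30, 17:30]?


Meeting A: 885-930 (in minutes from midnight)
Meeting B: 930-1050
Overlap start = max(885, 930) = 930
Overlap end = min(930, 1050) = 930
Overlap = max(0, 930 - 930) = 0 min

0 minutes


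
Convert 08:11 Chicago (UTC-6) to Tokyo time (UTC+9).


Time difference = UTC+9 - UTC-6 = +15 hours
New hour = (8 + 15) mod 24
= 23 mod 24 = 23
Minutes unchanged → 23:11

23:11


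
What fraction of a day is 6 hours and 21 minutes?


Total minutes: 6×60 + 21 = 381
Day = 24×60 = 1440 minutes
Fraction = 381/1440 ≈ 0.2646
As a percentage: 381/1440 × 100 ≈ 26.46%

0.2646 (26.46%)


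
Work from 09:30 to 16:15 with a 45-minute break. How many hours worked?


6h 0m (360 minutes)

Total time = (16×60+15) - (9×60+30)
= 975 - 570 = 405 min
Minus break: 405 - 45 = 360 min
= 6h 0m


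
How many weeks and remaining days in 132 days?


Weeks: 132 ÷ 7 = 18 remainder 6

18 weeks 6 days


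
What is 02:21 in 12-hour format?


2:21 AM

Hour: 2
2 < 12 → AM


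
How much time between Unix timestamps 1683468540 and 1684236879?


768339 seconds (213.4 hours / 8.89 days)

Difference = 1684236879 - 1683468540 = 768339 seconds
In hours: 768339 / 3600 ≈ 213.4
In days: 768339 / 86400 ≈ 8.89


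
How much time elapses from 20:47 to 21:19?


End time in minutes: 21×60 + 19 = 1279
Start time in minutes: 20×60 + 47 = 1247
Difference = 1279 - 1247 = 32 minutes
= 0 hours 32 minutes

0h 32m


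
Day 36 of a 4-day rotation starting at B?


Shifts: A, B, C, D
Start: B (index 1)
Day 36: (1 + 36 - 1) mod 4
= 36 mod 4
= 0
Index 0 → shift A

Shift A


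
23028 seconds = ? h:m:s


Hours: 23028 ÷ 3600 = 6 remainder 1428
Minutes: 1428 ÷ 60 = 23 remainder 48
Seconds: 48

6h 23m 48s


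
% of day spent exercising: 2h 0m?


Time: 120 minutes
Day: 1440 minutes
Percentage = (120/1440) × 100 ≈ 8.3%

8.3%


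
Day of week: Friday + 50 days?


Start: Friday (index 4)
(4 + 50) mod 7
= 54 mod 7
= 5
Index 5 → Saturday

Saturday


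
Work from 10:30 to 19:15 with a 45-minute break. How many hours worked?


8h 0m (480 minutes)

Total time = (19×60+15) - (10×60+30)
= 1155 - 630 = 525 min
Minus break: 525 - 45 = 480 min
= 8h 0m


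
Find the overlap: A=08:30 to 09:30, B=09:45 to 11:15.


Meeting A: 510-570 (in minutes from midnight)
Meeting B: 585-675
Overlap start = max(510, 585) = 585
Overlap end = min(570, 675) = 570
Overlap = max(0, 570 - 585) = 0 min

0 minutes


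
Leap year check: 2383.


No

Rules: divisible by 4 AND (not by 100 OR by 400)
2383 ÷ 4 = 595 remainder 3 → not divisible by 4
Not divisible by 4 → not a leap year


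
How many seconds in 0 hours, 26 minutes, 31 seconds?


1591 seconds

Hours: 0 × 3600 = 0
Minutes: 26 × 60 = 1560
Seconds: 31
Total = 0 + 1560 + 31 = 1591


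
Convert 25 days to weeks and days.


3 weeks 4 days

Weeks: 25 ÷ 7 = 3 remainder 4


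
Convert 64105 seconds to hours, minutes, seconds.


Hours: 64105 ÷ 3600 = 17 remainder 2905
Minutes: 2905 ÷ 60 = 48 remainder 25
Seconds: 25

17h 48m 25s


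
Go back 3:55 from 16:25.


Start: 985 minutes from midnight
Subtract: 235 minutes
Remaining: 985 - 235 = 750
Hours: 12, Minutes: 30

12:30


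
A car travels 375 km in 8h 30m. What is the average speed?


Distance: 375 km
Time: 8h 30m = 510 min = 510/60 = 17/2 hours
Speed = 375 ÷ (17/2) = 375 × 2 / 17 = 750/17 ≈ 44.1 km/h

44.1 km/h


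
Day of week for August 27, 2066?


Zeller's congruence:
q=27, m=8, k=66, j=20
h = (27 + ⌊13×9/5⌋ + 66 + ⌊66/4⌋ + ⌊20/4⌋ - 2×20) mod 7
= (27 + 23 + 66 + 16 + 5 - 40) mod 7
= 97 mod 7 = 6
h=6 → Friday

Friday


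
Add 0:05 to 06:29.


06:34

Start: 389 minutes from midnight
Add: 5 minutes
Total: 394 minutes
Hours: 394 ÷ 60 = 6 remainder 34


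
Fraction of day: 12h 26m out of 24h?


0.5181 (51.81%)

Total minutes: 12×60 + 26 = 746
Day = 24×60 = 1440 minutes
Fraction = 746/1440 ≈ 0.5181
As a percentage: 746/1440 × 100 ≈ 51.81%


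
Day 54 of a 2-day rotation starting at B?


Shifts: A, B
Start: B (index 1)
Day 54: (1 + 54 - 1) mod 2
= 54 mod 2
= 0
Index 0 → shift A

Shift A


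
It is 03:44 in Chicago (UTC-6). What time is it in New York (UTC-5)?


Time difference = UTC-5 - UTC-6 = +1 hours
New hour = (3 + 1) mod 24
= 4 mod 24 = 4
Minutes unchanged → 04:44

04:44


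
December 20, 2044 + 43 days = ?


Start: December 20, 2044
Add 43 days
December 20 → January 1: 31 - 20 + 1 = 12 days (43 - 12 = 31 left)
January 1 → February 1: 31 - 1 + 1 = 31 days (31 - 31 = 0 left)
Land exactly on February 1, 2045

February 1, 2045


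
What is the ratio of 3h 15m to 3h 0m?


13:12 (1.08)

Duration 1: 195 minutes
Duration 2: 180 minutes
Ratio = 195:180
GCD = 15
Simplified = 13:12
As a decimal: 13/12 ≈ 1.08


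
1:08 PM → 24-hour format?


Input: 1:08 PM
PM: 1 + 12 = 13

13:08


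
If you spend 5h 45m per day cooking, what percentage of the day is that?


Time: 345 minutes
Day: 1440 minutes
Percentage = (345/1440) × 100 ≈ 24.0%

24.0%


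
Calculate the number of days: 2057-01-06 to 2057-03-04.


57 days

From January 6, 2057 to March 4, 2057
Rest of January 2057: 31 - 6 = 25
Full months: February 2057 28
Days into March 2057: 4
Total = 25 + 28 + 4 = 57 days


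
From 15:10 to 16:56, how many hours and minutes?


End time in minutes: 16×60 + 56 = 1016
Start time in minutes: 15×60 + 10 = 910
Difference = 1016 - 910 = 106 minutes
= 1 hours 46 minutes

1h 46m


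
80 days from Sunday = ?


Start: Sunday (index 6)
(6 + 80) mod 7
= 86 mod 7
= 2
Index 2 → Wednesday

Wednesday


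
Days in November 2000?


Month: November (month 11)
November has 30 days

30 days


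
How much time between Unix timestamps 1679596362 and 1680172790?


576428 seconds (160.1 hours / 6.67 days)

Difference = 1680172790 - 1679596362 = 576428 seconds
In hours: 576428 / 3600 ≈ 160.1
In days: 576428 / 86400 ≈ 6.67


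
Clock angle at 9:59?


54.5°

Hour hand = 9×30 + 59×0.5 = 299.5°
Minute hand = 59×6 = 354°
Difference = |299.5 - 354| = 54.5°


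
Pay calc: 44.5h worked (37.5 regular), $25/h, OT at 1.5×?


Regular: 37.5h × $25 = $937.50
Overtime: 44.5 - 37.5 = 7.0h
OT pay: 7.0h × $25 × 1.5 = $262.50
Total = $937.50 + $262.50 = $1200.00

$1200.00


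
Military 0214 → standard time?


Hour: 2
2 < 12 → AM

2:14 AM


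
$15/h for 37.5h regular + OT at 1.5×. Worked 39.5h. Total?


$607.50

Regular: 37.5h × $15 = $562.50
Overtime: 39.5 - 37.5 = 2.0h
OT pay: 2.0h × $15 × 1.5 = $45.00
Total = $562.50 + $45.00 = $607.50


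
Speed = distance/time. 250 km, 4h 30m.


55.6 km/h

Distance: 250 km
Time: 4h 30m = 270 min = 270/60 = 9/2 hours
Speed = 250 ÷ (9/2) = 250 × 2 / 9 = 500/9 ≈ 55.6 km/h


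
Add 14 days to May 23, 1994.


June 6, 1994

Start: May 23, 1994
Add 14 days
May 23 → June 1: 31 - 23 + 1 = 9 days (14 - 9 = 5 left)
June 1 + 5 = June 6, 1994


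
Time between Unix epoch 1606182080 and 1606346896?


164816 seconds (45.8 hours / 1.91 days)

Difference = 1606346896 - 1606182080 = 164816 seconds
In hours: 164816 / 3600 ≈ 45.8
In days: 164816 / 86400 ≈ 1.91


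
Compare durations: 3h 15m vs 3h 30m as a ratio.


13:14 (0.93)

Duration 1: 195 minutes
Duration 2: 210 minutes
Ratio = 195:210
GCD = 15
Simplified = 13:14
As a decimal: 13/14 ≈ 0.93


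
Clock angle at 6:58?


139.0°

Hour hand = 6×30 + 58×0.5 = 209.0°
Minute hand = 58×6 = 348°
Difference = |209.0 - 348| = 139.0°


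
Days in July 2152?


31 days

Month: July (month 7)
July has 31 days


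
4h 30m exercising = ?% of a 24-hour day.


18.8%

Time: 270 minutes
Day: 1440 minutes
Percentage = (270/1440) × 100 ≈ 18.8%


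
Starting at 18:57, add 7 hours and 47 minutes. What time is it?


Start: 1137 minutes from midnight
Add: 467 minutes
Total: 1604 minutes
Hours: 1604 ÷ 60 = 26 remainder 44
26 ≥ 24 → 26 - 24 = 2 (next day)

02:44 (next day)


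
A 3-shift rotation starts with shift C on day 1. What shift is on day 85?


Shifts: A, B, C
Start: C (index 2)
Day 85: (2 + 85 - 1) mod 3
= 86 mod 3
= 2
Index 2 → shift C

Shift C


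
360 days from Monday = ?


Thursday

Start: Monday (index 0)
(0 + 360) mod 7
= 360 mod 7
= 3
Index 3 → Thursday


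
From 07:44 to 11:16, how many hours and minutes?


3h 32m

End time in minutes: 11×60 + 16 = 676
Start time in minutes: 7×60 + 44 = 464
Difference = 676 - 464 = 212 minutes
= 3 hours 32 minutes


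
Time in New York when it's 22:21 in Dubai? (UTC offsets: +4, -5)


13:21

Time difference = UTC-5 - UTC+4 = -9 hours
New hour = (22 -9) mod 24
= 13 mod 24 = 13
Minutes unchanged → 13:21


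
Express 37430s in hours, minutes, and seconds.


Hours: 37430 ÷ 3600 = 10 remainder 1430
Minutes: 1430 ÷ 60 = 23 remainder 50
Seconds: 50

10h 23m 50s


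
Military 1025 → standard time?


10:25 AM

Hour: 10
10 < 12 → AM


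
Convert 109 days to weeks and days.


Weeks: 109 ÷ 7 = 15 remainder 4

15 weeks 4 days


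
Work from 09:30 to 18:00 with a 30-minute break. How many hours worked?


8h 0m (480 minutes)

Total time = (18×60+0) - (9×60+30)
= 1080 - 570 = 510 min
Minus break: 510 - 30 = 480 min
= 8h 0m


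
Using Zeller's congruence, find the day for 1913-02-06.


Zeller's congruence:
q=6, m=14, k=12, j=19
h = (6 + ⌊13×15/5⌋ + 12 + ⌊12/4⌋ + ⌊19/4⌋ - 2×19) mod 7
= (6 + 39 + 12 + 3 + 4 - 38) mod 7
= 26 mod 7 = 5
h=5 → Thursday

Thursday


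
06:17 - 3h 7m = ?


Start: 377 minutes from midnight
Subtract: 187 minutes
Remaining: 377 - 187 = 190
Hours: 3, Minutes: 10

03:10


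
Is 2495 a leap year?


Rules: divisible by 4 AND (not by 100 OR by 400)
2495 ÷ 4 = 623 remainder 3 → not divisible by 4
Not divisible by 4 → not a leap year

No


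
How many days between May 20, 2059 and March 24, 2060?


309 days

From May 20, 2059 to March 24, 2060
Rest of May 2059: 31 - 20 = 11
Full months: June 30, July 31, August 31, September 30, October 31, November 30, December 31, January 31, February 2060 29
Days into March 2060: 24
Total = 11 + 30 + 31 + 31 + 30 + 31 + 30 + 31 + 31 + 29 + 24 = 309 days


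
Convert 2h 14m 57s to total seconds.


Hours: 2 × 3600 = 7200
Minutes: 14 × 60 = 840
Seconds: 57
Total = 7200 + 840 + 57 = 8097

8097 seconds


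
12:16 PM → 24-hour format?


12:16

Input: 12:16 PM
12 PM → 12 (noon)


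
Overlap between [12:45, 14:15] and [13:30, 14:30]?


Meeting A: 765-855 (in minutes from midnight)
Meeting B: 810-870
Overlap start = max(765, 810) = 810
Overlap end = min(855, 870) = 855
Overlap = max(0, 855 - 810) = 45 min

45 minutes


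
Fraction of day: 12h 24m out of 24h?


0.5167 (51.67%)

Total minutes: 12×60 + 24 = 744
Day = 24×60 = 1440 minutes
Fraction = 744/1440 ≈ 0.5167
As a percentage: 744/1440 × 100 ≈ 51.67%


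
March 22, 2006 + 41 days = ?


May 2, 2006

Start: March 22, 2006
Add 41 days
March 22 → April 1: 31 - 22 + 1 = 10 days (41 - 10 = 31 left)
April 1 → May 1: 30 - 1 + 1 = 30 days (31 - 30 = 1 left)
May 1 + 1 = May 2, 2006


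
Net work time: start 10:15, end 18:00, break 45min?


7h 0m (420 minutes)

Total time = (18×60+0) - (10×60+15)
= 1080 - 615 = 465 min
Minus break: 465 - 45 = 420 min
= 7h 0m


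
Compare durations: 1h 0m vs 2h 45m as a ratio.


4:11 (0.36)

Duration 1: 60 minutes
Duration 2: 165 minutes
Ratio = 60:165
GCD = 15
Simplified = 4:11
As a decimal: 4/11 ≈ 0.36


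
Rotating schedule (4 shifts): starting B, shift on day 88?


Shift A

Shifts: A, B, C, D
Start: B (index 1)
Day 88: (1 + 88 - 1) mod 4
= 88 mod 4
= 0
Index 0 → shift A


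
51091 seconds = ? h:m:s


14h 11m 31s

Hours: 51091 ÷ 3600 = 14 remainder 691
Minutes: 691 ÷ 60 = 11 remainder 31
Seconds: 31


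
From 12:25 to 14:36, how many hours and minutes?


2h 11m

End time in minutes: 14×60 + 36 = 876
Start time in minutes: 12×60 + 25 = 745
Difference = 876 - 745 = 131 minutes
= 2 hours 11 minutes


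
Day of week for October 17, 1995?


Tuesday

Zeller's congruence:
q=17, m=10, k=95, j=19
h = (17 + ⌊13×11/5⌋ + 95 + ⌊95/4⌋ + ⌊19/4⌋ - 2×19) mod 7
= (17 + 28 + 95 + 23 + 4 - 38) mod 7
= 129 mod 7 = 3
h=3 → Tuesday


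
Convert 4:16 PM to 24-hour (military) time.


Input: 4:16 PM
PM: 4 + 12 = 16

16:16


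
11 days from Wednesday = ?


Sunday

Start: Wednesday (index 2)
(2 + 11) mod 7
= 13 mod 7
= 6
Index 6 → Sunday


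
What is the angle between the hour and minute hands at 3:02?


79.0°

Hour hand = 3×30 + 2×0.5 = 91.0°
Minute hand = 2×6 = 12°
Difference = |91.0 - 12| = 79.0°


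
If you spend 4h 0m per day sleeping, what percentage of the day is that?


16.7%

Time: 240 minutes
Day: 1440 minutes
Percentage = (240/1440) × 100 ≈ 16.7%


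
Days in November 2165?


Month: November (month 11)
November has 30 days

30 days


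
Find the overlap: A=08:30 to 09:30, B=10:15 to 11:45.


0 minutes

Meeting A: 510-570 (in minutes from midnight)
Meeting B: 615-705
Overlap start = max(510, 615) = 615
Overlap end = min(570, 705) = 570
Overlap = max(0, 570 - 615) = 0 min


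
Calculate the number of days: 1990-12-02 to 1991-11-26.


From December 2, 1990 to November 26, 1991
Rest of December 1990: 31 - 2 = 29
Full months: January 31, February 1991 28, March 31, April 30, May 31, June 30, July 31, August 31, September 30, October 31
Days into November 1991: 26
Total = 29 + 31 + 28 + 31 + 30 + 31 + 30 + 31 + 31 + 30 + 31 + 26 = 359 days

359 days


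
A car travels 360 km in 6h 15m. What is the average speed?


57.6 km/h

Distance: 360 km
Time: 6h 15m = 375 min = 375/60 = 25/4 hours
Speed = 360 ÷ (25/4) = 360 × 4 / 25 = 1440/25 = 57.6 km/h


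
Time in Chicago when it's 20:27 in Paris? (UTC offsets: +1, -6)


Time difference = UTC-6 - UTC+1 = -7 hours
New hour = (20 -7) mod 24
= 13 mod 24 = 13
Minutes unchanged → 13:27

13:27


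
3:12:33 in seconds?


Hours: 3 × 3600 = 10800
Minutes: 12 × 60 = 720
Seconds: 33
Total = 10800 + 720 + 33 = 11553

11553 seconds


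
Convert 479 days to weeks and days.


Weeks: 479 ÷ 7 = 68 remainder 3

68 weeks 3 days


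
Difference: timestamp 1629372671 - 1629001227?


Difference = 1629372671 - 1629001227 = 371444 seconds
In hours: 371444 / 3600 ≈ 103.2
In days: 371444 / 86400 ≈ 4.30

371444 seconds (103.2 hours / 4.30 days)


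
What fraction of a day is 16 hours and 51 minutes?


Total minutes: 16×60 + 51 = 1011
Day = 24×60 = 1440 minutes
Fraction = 1011/1440 ≈ 0.7021
As a percentage: 1011/1440 × 100 ≈ 70.21%

0.7021 (70.21%)


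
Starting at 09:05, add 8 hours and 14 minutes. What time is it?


17:19

Start: 545 minutes from midnight
Add: 494 minutes
Total: 1039 minutes
Hours: 1039 ÷ 60 = 17 remainder 19


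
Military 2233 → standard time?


10:33 PM

Hour: 22
22 - 12 = 10 → PM


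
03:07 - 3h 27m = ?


Start: 187 minutes from midnight
Subtract: 207 minutes
Remaining: 187 - 207 = -20
Negative → add 24×60 = 1420
Hours: 23, Minutes: 40

23:40


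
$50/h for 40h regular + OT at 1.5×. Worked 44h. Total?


Regular: 40h × $50 = $2000.00
Overtime: 44 - 40 = 4h
OT pay: 4h × $50 × 1.5 = $300.00
Total = $2000.00 + $300.00 = $2300.00

$2300.00


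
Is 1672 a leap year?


Yes

Rules: divisible by 4 AND (not by 100 OR by 400)
1672 ÷ 4 = 418 exactly → divisible by 4
1672 ÷ 100 = 16 remainder 72 → not divisible by 100
Divisible by 4 but not by 100 → leap year


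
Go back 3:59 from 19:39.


15:40

Start: 1179 minutes from midnight
Subtract: 239 minutes
Remaining: 1179 - 239 = 940
Hours: 15, Minutes: 40


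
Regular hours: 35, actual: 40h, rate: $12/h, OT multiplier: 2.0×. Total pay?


$540.00

Regular: 35h × $12 = $420.00
Overtime: 40 - 35 = 5h
OT pay: 5h × $12 × 2.0 = $120.00
Total = $420.00 + $120.00 = $540.00


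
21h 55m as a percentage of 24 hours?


Total minutes: 21×60 + 55 = 1315
Day = 24×60 = 1440 minutes
Fraction = 1315/1440 ≈ 0.9132
As a percentage: 1315/1440 × 100 ≈ 91.32%

0.9132 (91.32%)


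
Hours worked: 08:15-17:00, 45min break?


8h 0m (480 minutes)

Total time = (17×60+0) - (8×60+15)
= 1020 - 495 = 525 min
Minus break: 525 - 45 = 480 min
= 8h 0m


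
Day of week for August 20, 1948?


Friday

Zeller's congruence:
q=20, m=8, k=48, j=19
h = (20 + ⌊13×9/5⌋ + 48 + ⌊48/4⌋ + ⌊19/4⌋ - 2×19) mod 7
= (20 + 23 + 48 + 12 + 4 - 38) mod 7
= 69 mod 7 = 6
h=6 → Friday


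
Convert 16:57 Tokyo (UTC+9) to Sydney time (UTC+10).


17:57

Time difference = UTC+10 - UTC+9 = +1 hours
New hour = (16 + 1) mod 24
= 17 mod 24 = 17
Minutes unchanged → 17:57


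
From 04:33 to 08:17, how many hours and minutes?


End time in minutes: 8×60 + 17 = 497
Start time in minutes: 4×60 + 33 = 273
Difference = 497 - 273 = 224 minutes
= 3 hours 44 minutes

3h 44m


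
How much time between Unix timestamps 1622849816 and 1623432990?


583174 seconds (162.0 hours / 6.75 days)

Difference = 1623432990 - 1622849816 = 583174 seconds
In hours: 583174 / 3600 ≈ 162.0
In days: 583174 / 86400 ≈ 6.75


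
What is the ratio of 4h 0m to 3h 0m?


4:3 (1.33)

Duration 1: 240 minutes
Duration 2: 180 minutes
Ratio = 240:180
GCD = 60
Simplified = 4:3
As a decimal: 4/3 ≈ 1.33


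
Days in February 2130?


Month: February (month 2)
February: 28 or 29 (leap year)
2130 leap year? No

28 days


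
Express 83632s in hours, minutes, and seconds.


Hours: 83632 ÷ 3600 = 23 remainder 832
Minutes: 832 ÷ 60 = 13 remainder 52
Seconds: 52

23h 13m 52s


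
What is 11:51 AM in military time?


11:51

Input: 11:51 AM
AM hour stays: 11


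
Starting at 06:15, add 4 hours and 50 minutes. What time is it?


Start: 375 minutes from midnight
Add: 290 minutes
Total: 665 minutes
Hours: 665 ÷ 60 = 11 remainder 5

11:05


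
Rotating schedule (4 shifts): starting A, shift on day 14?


Shift B

Shifts: A, B, C, D
Start: A (index 0)
Day 14: (0 + 14 - 1) mod 4
= 13 mod 4
= 1
Index 1 → shift B


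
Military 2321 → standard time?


Hour: 23
23 - 12 = 11 → PM

11:21 PM


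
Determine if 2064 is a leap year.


Yes

Rules: divisible by 4 AND (not by 100 OR by 400)
2064 ÷ 4 = 516 exactly → divisible by 4
2064 ÷ 100 = 20 remainder 64 → not divisible by 100
Divisible by 4 but not by 100 → leap year


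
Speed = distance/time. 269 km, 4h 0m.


Distance: 269 km
Time: 4 hours
Speed = 269 / 4 ≈ 67.3 km/h

67.3 km/h


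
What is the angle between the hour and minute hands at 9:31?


Hour hand = 9×30 + 31×0.5 = 285.5°
Minute hand = 31×6 = 186°
Difference = |285.5 - 186| = 99.5°

99.5°


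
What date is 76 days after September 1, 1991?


Start: September 1, 1991
Add 76 days
September 1 → October 1: 30 - 1 + 1 = 30 days (76 - 30 = 46 left)
October 1 → November 1: 31 - 1 + 1 = 31 days (46 - 31 = 15 left)
November 1 + 15 = November 16, 1991

November 16, 1991
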